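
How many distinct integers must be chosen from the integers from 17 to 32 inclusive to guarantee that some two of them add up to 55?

Group the elements by complementary pair {x, 55−x}: {23,32}, {24,31}, {25,30}, …, giving 5 two-element pairs and 6 integers whose partner 55−x falls outside [17,32].
Pigeonhole: treating each of those 11 groups as a pigeonhole, one can pick one integer per group — 11 integers — with no two summing to 55.
The 12th integer lands in an occupied pair, forcing a sum of 55.

12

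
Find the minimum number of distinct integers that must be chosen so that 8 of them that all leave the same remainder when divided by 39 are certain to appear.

274

The 39 residue classes mod 39 are the pigeonholes.
With 273 integers one could put 7 in each residue class and have no class reach 8.
The 274th integer pushes some class to 8, so 39·7 + 1 = 274.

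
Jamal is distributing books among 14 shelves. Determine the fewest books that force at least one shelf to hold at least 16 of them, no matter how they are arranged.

211

With 210 books one could put exactly 15 in each of the 14 shelves, and no shelf would reach 16.
By the pigeonhole principle, one more book must land in a shelf that already has 15, giving it 16.
So 14 × 15 + 1 = 211 books are required.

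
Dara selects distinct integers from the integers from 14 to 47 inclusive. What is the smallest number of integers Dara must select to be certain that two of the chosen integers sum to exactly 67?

21

Two chosen integers sum to 67 exactly when both halves of some pair {x, 67−x} with 20 ≤ x ≤ 67−x ≤ 47 are chosen — 14 such pairs.
The remaining 6 elements (those with no distinct partner in range) can never complete a 67-sum, so the worst case takes all of them and one from each pair: 6 + 14 = 20.
Pigeonhole: the 21st integer has to be the second member of some pair, so 20 + 1 = 21.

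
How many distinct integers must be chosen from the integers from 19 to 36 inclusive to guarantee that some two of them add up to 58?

12

Group the elements by complementary pair {x, 58−x}: {22,36}, {23,35}, {24,34}, …, giving 7 two-element pairs; the single value 29 (it cannot pair with itself since the integers are distinct); and 3 integers whose partner 58−x falls outside [19,36].
Treating each of those 11 groups as a pigeonhole, one can pick one integer per group — 11 integers — with no two summing to 58.
The 12th integer lands in an occupied pair, forcing a sum of 58.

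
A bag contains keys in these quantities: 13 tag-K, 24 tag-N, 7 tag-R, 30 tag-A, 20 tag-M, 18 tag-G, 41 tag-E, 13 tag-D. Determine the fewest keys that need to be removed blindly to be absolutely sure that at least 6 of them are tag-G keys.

154

In the worst case for collecting tag-G keys, every non-tag-G key comes out first.
There are 13 + 24 + 7 + 30 + 20 + 41 + 13 = 148 non-tag-G keys altogether.
After those, each further key must be tag-G, so 148 + 6 = 154 draws guarantee 6 tag-G keys.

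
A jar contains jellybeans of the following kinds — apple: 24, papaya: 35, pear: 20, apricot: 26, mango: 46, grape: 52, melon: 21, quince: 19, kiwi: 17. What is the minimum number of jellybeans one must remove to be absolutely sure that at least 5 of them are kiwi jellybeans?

In the worst case for collecting kiwi jellybeans, every non-kiwi jellybean comes out first.
There are 24 + 35 + 20 + 26 + 46 + 52 + 21 + 19 = 243 non-kiwi jellybeans altogether.
After those, each further jellybean must be kiwi, so 243 + 5 = 248 draws guarantee 5 kiwi jellybeans.

248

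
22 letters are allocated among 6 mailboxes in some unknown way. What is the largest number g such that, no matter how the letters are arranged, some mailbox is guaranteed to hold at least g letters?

By the pigeonhole principle, the 6 mailboxes are the holes and the 22 letters are the pigeons.
If every mailbox held at most 3 letters, the total would be at most 6 × 3 = 18, which is less than 22.
So some mailbox holds at least ⌈22/6⌉ = 4 letters.

4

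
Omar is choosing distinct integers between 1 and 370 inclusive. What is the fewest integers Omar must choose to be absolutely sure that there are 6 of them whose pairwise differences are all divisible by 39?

Integers whose pairwise differences are multiples of 39 are exactly those sharing a remainder mod 39. By pigeonhole, the 39 residue classes mod 39 are the pigeonholes.
With 195 integers one could put 5 in each residue class and have no class reach 6.
The 196th integer pushes some class to 6, so 39·5 + 1 = 196.

196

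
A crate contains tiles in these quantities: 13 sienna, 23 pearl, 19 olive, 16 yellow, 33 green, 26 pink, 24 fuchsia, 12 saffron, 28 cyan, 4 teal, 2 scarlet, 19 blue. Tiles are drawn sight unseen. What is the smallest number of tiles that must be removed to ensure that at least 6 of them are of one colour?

Pigeonhole: put each drawn tile into a box by colour. The largest draw with every box below 6 takes min(count, 5) from each colour; colours with fewer than 5 contribute all they have.
Σ min(cᵢ, 5) = 5 + 5 + 5 + 5 + 5 + 5 + 5 + 5 + 5 + 4 + 2 + 5 = 56.
Draw number 56 + 1 = 57 must push one box to 6.

57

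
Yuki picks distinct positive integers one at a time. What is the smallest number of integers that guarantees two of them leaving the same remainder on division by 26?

The 26 residue classes mod 26 are the pigeonholes.
With 26 integers one could put 1 in each residue class and have no class reach 2.
The 27th integer pushes some class to 2, so 26·1 + 1 = 27.

27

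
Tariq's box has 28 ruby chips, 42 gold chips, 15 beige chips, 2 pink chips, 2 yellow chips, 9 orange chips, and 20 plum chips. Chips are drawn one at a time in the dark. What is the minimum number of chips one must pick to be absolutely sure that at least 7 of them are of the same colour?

An adversary could hand out at most 6 chips per colour (pink, yellow run out sooner): 6 + 6 + 6 + 2 + 2 + 6 + 6 = 34 chips and still no colour has 7.
One more chip lands in a colour already at 6, so 35 draws are enough and 34 are not.

35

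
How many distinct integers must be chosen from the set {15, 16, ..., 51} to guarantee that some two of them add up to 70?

Two chosen integers sum to 70 exactly when both halves of some pair {x, 70−x} with 19 ≤ x ≤ 70−x ≤ 51 are chosen — 16 such pairs.
The remaining 5 elements (those with no distinct partner in range) can never complete a 70-sum, so the worst case takes all of them and one from each pair: 5 + 16 = 21.
By the pigeonhole principle, the 22nd integer has to be the second member of some pair, so 21 + 1 = 22.

22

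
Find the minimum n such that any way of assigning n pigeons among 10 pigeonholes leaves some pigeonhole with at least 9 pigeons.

81

With 80 pigeons one could put exactly 8 in each of the 10 pigeonholes, and no pigeonhole would reach 9.
By the pigeonhole principle, one more pigeon must land in a pigeonhole that already has 8, giving it 9.
So 10 × 8 + 1 = 81 pigeons are required.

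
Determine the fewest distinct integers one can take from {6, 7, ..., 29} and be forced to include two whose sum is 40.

16

Two chosen integers sum to 40 exactly when both halves of some pair {x, 40−x} with 11 ≤ x ≤ 40−x ≤ 29 are chosen — 9 such pairs.
The remaining 6 elements (those with no distinct partner in range) can never complete a 40-sum, so the worst case takes all of them and one from each pair: 6 + 9 = 15.
Pigeonhole: the 16th integer has to be the second member of some pair, so 15 + 1 = 16.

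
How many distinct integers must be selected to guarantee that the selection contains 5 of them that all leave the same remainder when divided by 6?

By the pigeonhole principle, the 6 residue classes mod 6 are the pigeonholes.
With 24 integers one could put 4 in each residue class and have no class reach 5.
The 25th integer pushes some class to 5, so 6·4 + 1 = 25.

25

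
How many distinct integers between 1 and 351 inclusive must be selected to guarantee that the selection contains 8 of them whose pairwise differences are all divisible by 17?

120

Integers whose pairwise differences are multiples of 17 are exactly those sharing a remainder mod 17. Pigeonhole: the 17 residue classes mod 17 are the pigeonholes.
With 119 integers one could put 7 in each residue class and have no class reach 8.
The 120th integer pushes some class to 8, so 17·7 + 1 = 120.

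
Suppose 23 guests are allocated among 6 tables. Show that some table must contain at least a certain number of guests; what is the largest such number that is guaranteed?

The 6 tables are the holes and the 23 guests are the pigeons.
If every table held at most 3 guests, the total would be at most 6 × 3 = 18, which is less than 23.
So some table holds at least ⌈23/6⌉ = 4 guests.

4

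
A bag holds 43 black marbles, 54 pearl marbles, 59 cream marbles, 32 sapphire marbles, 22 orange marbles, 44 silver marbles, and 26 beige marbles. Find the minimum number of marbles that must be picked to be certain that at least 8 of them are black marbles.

245

In the worst case for collecting black marbles, every non-black marble comes out first.
There are 54 + 59 + 32 + 22 + 44 + 26 = 237 non-black marbles altogether.
After those, each further marble must be black, so 237 + 8 = 245 draws guarantee 8 black marbles.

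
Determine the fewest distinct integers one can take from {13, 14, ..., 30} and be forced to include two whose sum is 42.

11

A set avoiding the sum 42 can contain at most one of each pair {x, 42−x}, plus the 2 elements whose complement lies outside the range or equal to its own complement.
The integers 21, …, 30 (10 of them) are such a set: any two sum to at least 21+22 = 43 > 42.
By pigeonhole, any 11th integer completes one of the 8 pairs, so 11 choices force a sum of 42.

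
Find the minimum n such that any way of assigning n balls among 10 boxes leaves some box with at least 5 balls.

41

With 40 balls one could put exactly 4 in each of the 10 boxes, and no box would reach 5.
By pigeonhole, one more ball must land in a box that already has 4, giving it 5.
So 10 × 4 + 1 = 41 balls are required.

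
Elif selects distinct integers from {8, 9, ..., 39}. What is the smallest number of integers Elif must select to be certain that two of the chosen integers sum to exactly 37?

Group the elements by complementary pair {x, 37−x}: {8,29}, {9,28}, {10,27}, …, giving 11 two-element pairs and 10 integers whose partner 37−x falls outside [8,39].
Treating each of those 21 groups as a pigeonhole, one can pick one integer per group — 21 integers — with no two summing to 37.
The 22nd integer lands in an occupied pair, forcing a sum of 37.

22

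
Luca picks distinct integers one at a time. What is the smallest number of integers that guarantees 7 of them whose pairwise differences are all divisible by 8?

Integers whose pairwise differences are multiples of 8 are exactly those sharing a remainder mod 8. By pigeonhole, the 8 residue classes mod 8 are the pigeonholes.
With 48 integers one could put 6 in each residue class and have no class reach 7.
The 49th integer pushes some class to 7, so 8·6 + 1 = 49.

49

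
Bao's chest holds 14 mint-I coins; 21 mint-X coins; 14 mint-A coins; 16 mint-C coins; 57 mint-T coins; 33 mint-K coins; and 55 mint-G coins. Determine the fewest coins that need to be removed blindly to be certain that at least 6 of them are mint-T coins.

In the worst case for collecting mint-T coins, every non-mint-T coin comes out first.
There are 14 + 21 + 14 + 16 + 33 + 55 = 153 non-mint-T coins altogether.
After those, each further coin must be mint-T, so 153 + 6 = 159 draws guarantee 6 mint-T coins.

159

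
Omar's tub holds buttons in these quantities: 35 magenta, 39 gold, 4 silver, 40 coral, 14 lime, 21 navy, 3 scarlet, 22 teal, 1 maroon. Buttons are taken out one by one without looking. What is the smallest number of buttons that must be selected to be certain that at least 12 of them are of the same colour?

75

Put each drawn button into a box by colour. The largest draw with every box below 12 takes min(count, 11) from each colour; colours with fewer than 11 contribute all they have.
Σ min(cᵢ, 11) = 11 + 11 + 4 + 11 + 11 + 11 + 3 + 11 + 1 = 74.
Draw number 74 + 1 = 75 must push one box to 12.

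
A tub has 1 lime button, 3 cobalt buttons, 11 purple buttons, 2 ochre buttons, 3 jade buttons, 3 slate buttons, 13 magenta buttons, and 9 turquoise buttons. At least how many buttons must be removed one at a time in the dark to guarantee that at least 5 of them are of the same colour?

An adversary could hand out at most 4 buttons per colour (5 colours run out sooner): 1 + 3 + 4 + 2 + 3 + 3 + 4 + 4 = 24 buttons and still no colour has 5.
Pigeonhole: one more button lands in a colour already at 4, so 25 draws are enough and 24 are not.

25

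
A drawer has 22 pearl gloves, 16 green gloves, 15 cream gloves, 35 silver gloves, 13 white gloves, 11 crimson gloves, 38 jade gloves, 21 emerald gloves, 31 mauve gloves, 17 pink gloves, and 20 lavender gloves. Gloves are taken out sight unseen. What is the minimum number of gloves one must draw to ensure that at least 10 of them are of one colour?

100

Put each drawn glove into a box by colour. The largest draw with every box below 10 takes min(count, 9) from each colour.
Σ min(cᵢ, 9) = 9 + 9 + 9 + 9 + 9 + 9 + 9 + 9 + 9 + 9 + 9 = 99.
Draw number 99 + 1 = 100 must push one box to 10.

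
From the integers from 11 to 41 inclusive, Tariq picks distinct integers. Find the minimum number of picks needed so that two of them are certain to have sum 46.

A set avoiding the sum 46 can contain at most one of each pair {x, 46−x}, plus the 7 elements whose complement lies outside the range or equal to its own complement.
The integers 23, …, 41 (19 of them) are such a set: any two sum to at least 23+24 = 47 > 46.
By the pigeonhole principle, any 20th integer completes one of the 12 pairs, so 20 choices force a sum of 46.

20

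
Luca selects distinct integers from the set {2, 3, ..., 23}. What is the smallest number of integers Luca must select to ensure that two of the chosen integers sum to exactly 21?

Two chosen integers sum to 21 exactly when both halves of some pair {x, 21−x} with 2 ≤ x ≤ 21−x ≤ 19 are chosen — 9 such pairs.
The remaining 4 elements (those with no distinct partner in range) can never complete a 21-sum, so the worst case takes all of them and one from each pair: 4 + 9 = 13.
Pigeonhole: the 14th integer has to be the second member of some pair, so 13 + 1 = 14.

14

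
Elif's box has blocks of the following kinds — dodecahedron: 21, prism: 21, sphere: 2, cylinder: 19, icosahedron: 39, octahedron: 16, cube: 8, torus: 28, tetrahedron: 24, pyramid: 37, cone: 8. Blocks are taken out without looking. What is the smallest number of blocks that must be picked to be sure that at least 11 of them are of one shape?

By the pigeonhole principle, put each drawn block into a box by shape. The largest draw with every box below 11 takes min(count, 10) from each shape; shapes with fewer than 10 contribute all they have.
Σ min(cᵢ, 10) = 10 + 10 + 2 + 10 + 10 + 10 + 8 + 10 + 10 + 10 + 8 = 98.
Draw number 98 + 1 = 99 must push one box to 11.

99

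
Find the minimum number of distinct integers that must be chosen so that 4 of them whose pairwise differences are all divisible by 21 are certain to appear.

Integers whose pairwise differences are multiples of 21 are exactly those sharing a remainder mod 21. By the pigeonhole principle, the 21 residue classes mod 21 are the pigeonholes.
With 63 integers one could put 3 in each residue class and have no class reach 4.
The 64th integer pushes some class to 4, so 21·3 + 1 = 64.

64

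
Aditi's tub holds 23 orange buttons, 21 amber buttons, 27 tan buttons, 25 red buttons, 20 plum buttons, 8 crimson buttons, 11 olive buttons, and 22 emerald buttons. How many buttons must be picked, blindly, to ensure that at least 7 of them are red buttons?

139

In the worst case for collecting red buttons, every non-red button comes out first.
There are 23 + 21 + 27 + 20 + 8 + 11 + 22 = 132 non-red buttons altogether.
After those, each further button must be red, so 132 + 7 = 139 draws guarantee 7 red buttons.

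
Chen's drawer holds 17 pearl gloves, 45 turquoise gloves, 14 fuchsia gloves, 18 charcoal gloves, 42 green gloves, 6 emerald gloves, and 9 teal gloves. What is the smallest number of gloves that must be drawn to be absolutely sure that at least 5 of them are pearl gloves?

139

In the worst case for collecting pearl gloves, every non-pearl glove comes out first.
There are 45 + 14 + 18 + 42 + 6 + 9 = 134 non-pearl gloves altogether.
After those, each further glove must be pearl, so 134 + 5 = 139 draws guarantee 5 pearl gloves.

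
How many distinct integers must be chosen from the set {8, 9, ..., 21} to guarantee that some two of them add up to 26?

10

Two chosen integers sum to 26 exactly when both halves of some pair {x, 26−x} with 8 ≤ x ≤ 26−x ≤ 18 are chosen — 5 such pairs.
The remaining 4 elements (those with no distinct partner in range) can never complete a 26-sum, so the worst case takes all of them and one from each pair: 4 + 5 = 9.
The 10th integer has to be the second member of some pair, so 9 + 1 = 10.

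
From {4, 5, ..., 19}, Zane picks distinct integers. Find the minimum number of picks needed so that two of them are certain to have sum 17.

12

A set avoiding the sum 17 can contain at most one of each pair {x, 17−x}, plus the 6 elements whose complement lies outside the range.
The integers 9, …, 19 (11 of them) are such a set: any two sum to at least 9+10 = 19 > 17.
Any 12th integer completes one of the 5 pairs, so 12 choices force a sum of 17.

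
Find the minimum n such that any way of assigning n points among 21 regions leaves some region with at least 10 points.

190

With 189 points one could put exactly 9 in each of the 21 regions, and no region would reach 10.
Pigeonhole: one more point must land in a region that already has 9, giving it 10.
So 21 × 9 + 1 = 190 points are required.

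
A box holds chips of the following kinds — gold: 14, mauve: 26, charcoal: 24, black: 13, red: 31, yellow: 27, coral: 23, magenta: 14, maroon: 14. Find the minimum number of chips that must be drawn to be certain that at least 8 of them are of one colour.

By the pigeonhole principle, put each drawn chip into a box by colour. The largest draw with every box below 8 takes min(count, 7) from each colour.
Σ min(cᵢ, 7) = 7 + 7 + 7 + 7 + 7 + 7 + 7 + 7 + 7 = 63.
Draw number 63 + 1 = 64 must push one box to 8.

64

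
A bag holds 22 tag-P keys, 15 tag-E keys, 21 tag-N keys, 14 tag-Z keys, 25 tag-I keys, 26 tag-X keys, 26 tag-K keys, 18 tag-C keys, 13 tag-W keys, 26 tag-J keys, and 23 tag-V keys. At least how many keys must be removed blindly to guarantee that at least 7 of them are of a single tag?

Pigeonhole: the 11 tags are the holes; the keys drawn are the pigeons.
To avoid 7 of any one tag, the worst case takes at most 6 of each tag.
That gives 6 + 6 + 6 + 6 + 6 + 6 + 6 + 6 + 6 + 6 + 6 = 66 keys with no tag reaching 7.
The next key forces some tag to 7, so 66 + 1 = 67.

67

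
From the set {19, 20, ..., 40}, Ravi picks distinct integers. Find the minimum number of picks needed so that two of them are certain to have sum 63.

14

Two chosen integers sum to 63 exactly when both halves of some pair {x, 63−x} with 23 ≤ x ≤ 63−x ≤ 40 are chosen — 9 such pairs.
The remaining 4 elements (those with no distinct partner in range) can never complete a 63-sum, so the worst case takes all of them and one from each pair: 4 + 9 = 13.
The 14th integer has to be the second member of some pair, so 13 + 1 = 14.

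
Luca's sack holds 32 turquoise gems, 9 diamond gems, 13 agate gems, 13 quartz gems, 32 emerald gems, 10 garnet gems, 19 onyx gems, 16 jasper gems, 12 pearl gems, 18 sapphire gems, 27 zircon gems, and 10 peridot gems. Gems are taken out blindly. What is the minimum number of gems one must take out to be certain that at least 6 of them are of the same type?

An adversary could hand out at most 5 gems per type: 5 + 5 + 5 + 5 + 5 + 5 + 5 + 5 + 5 + 5 + 5 + 5 = 60 gems and still no type has 6.
Pigeonhole: one more gem lands in a type already at 5, so 61 draws are enough and 60 are not.

61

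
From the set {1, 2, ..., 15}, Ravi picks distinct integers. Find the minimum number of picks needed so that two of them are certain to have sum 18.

10

Group the elements by complementary pair {x, 18−x}: {3,15}, {4,14}, {5,13}, …, giving 6 two-element pairs; the single value 9 (it cannot pair with itself since the integers are distinct); and 2 integers whose partner 18−x falls outside [1,15].
By the pigeonhole principle, treating each of those 9 groups as a pigeonhole, one can pick one integer per group — 9 integers — with no two summing to 18.
The 10th integer lands in an occupied pair, forcing a sum of 18.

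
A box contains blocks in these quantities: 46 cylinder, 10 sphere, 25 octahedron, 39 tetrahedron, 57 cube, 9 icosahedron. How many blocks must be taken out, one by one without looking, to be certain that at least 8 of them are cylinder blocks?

148

In the worst case for collecting cylinder blocks, every non-cylinder block comes out first.
There are 10 + 25 + 39 + 57 + 9 = 140 non-cylinder blocks altogether.
After those, each further block must be cylinder, so 140 + 8 = 148 draws guarantee 8 cylinder blocks.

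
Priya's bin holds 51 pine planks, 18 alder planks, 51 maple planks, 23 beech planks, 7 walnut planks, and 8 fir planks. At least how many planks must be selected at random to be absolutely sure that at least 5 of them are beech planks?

In the worst case for collecting beech planks, every non-beech plank comes out first.
There are 51 + 18 + 51 + 7 + 8 = 135 non-beech planks altogether.
After those, each further plank must be beech, so 135 + 5 = 140 draws guarantee 5 beech planks.

140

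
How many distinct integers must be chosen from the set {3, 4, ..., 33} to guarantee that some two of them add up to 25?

Group the elements by complementary pair {x, 25−x}: {3,22}, {4,21}, {5,20}, …, giving 10 two-element pairs and 11 integers whose partner 25−x falls outside [3,33].
Treating each of those 21 groups as a pigeonhole, one can pick one integer per group — 21 integers — with no two summing to 25.
The 22nd integer lands in an occupied pair, forcing a sum of 25.

22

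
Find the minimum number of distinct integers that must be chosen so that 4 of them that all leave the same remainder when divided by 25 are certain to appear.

76

The 25 residue classes mod 25 are the pigeonholes.
With 75 integers one could put 3 in each residue class and have no class reach 4.
The 76th integer pushes some class to 4, so 25·3 + 1 = 76.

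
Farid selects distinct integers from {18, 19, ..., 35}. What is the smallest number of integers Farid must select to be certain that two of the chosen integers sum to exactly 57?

12

A set avoiding the sum 57 can contain at most one of each pair {x, 57−x}, plus the 4 elements whose complement lies outside the range.
The integers 18, …, 28 (11 of them) are such a set: any two sum to at least 18+19 = 37 and at most 27+28 = 55 < 57.
Any 12th integer completes one of the 7 pairs, so 12 choices force a sum of 57.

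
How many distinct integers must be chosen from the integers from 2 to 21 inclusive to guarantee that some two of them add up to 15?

15

A set avoiding the sum 15 can contain at most one of each pair {x, 15−x}, plus the 8 elements whose complement lies outside the range.
The integers 8, …, 21 (14 of them) are such a set: any two sum to at least 8+9 = 17 > 15.
By the pigeonhole principle, any 15th integer completes one of the 6 pairs, so 15 choices force a sum of 15.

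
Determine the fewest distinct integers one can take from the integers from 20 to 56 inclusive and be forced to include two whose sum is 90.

Group the elements by complementary pair {x, 90−x}: {34,56}, {35,55}, {36,54}, …, giving 11 two-element pairs, the single value 45 (it cannot pair with itself since the integers are distinct), and 14 integers whose partner 90−x falls outside [20,56].
Treating each of those 26 groups as a pigeonhole, one can pick one integer per group — 26 integers — with no two summing to 90.
The 27th integer lands in an occupied pair, forcing a sum of 90.

27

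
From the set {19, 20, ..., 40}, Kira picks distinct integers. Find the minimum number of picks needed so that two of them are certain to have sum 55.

14

A set avoiding the sum 55 can contain at most one of each pair {x, 55−x}, plus the 4 elements whose complement lies outside the range.
The integers 28, …, 40 (13 of them) are such a set: any two sum to at least 28+29 = 57 > 55.
By pigeonhole, any 14th integer completes one of the 9 pairs, so 14 choices force a sum of 55.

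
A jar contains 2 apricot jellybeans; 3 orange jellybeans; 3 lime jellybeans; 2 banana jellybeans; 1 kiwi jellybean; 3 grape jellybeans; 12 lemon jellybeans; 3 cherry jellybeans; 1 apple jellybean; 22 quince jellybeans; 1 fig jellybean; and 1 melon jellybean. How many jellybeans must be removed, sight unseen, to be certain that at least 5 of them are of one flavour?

The 12 flavours are the holes; the jellybeans drawn are the pigeons.
To avoid 5 of any one flavour, the worst case takes at most 4 of each flavour, or every jellybean of a flavour that has fewer than 4.
That gives 2 + 3 + 3 + 2 + 1 + 3 + 4 + 3 + 1 + 4 + 1 + 1 = 28 jellybeans with no flavour reaching 5.
The next jellybean forces some flavour to 5, so 28 + 1 = 29.

29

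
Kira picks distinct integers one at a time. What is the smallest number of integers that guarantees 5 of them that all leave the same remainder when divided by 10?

41

By the pigeonhole principle, the 10 residue classes mod 10 are the pigeonholes.
With 40 integers one could put 4 in each residue class and have no class reach 5.
The 41st integer pushes some class to 5, so 10·4 + 1 = 41.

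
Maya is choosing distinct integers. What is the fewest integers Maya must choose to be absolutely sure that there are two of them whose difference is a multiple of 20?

Integers whose pairwise differences are multiples of 20 are exactly those sharing a remainder mod 20. Pigeonhole: the 20 residue classes mod 20 are the pigeonholes.
With 20 integers one could put 1 in each residue class and have no class reach 2.
The 21st integer pushes some class to 2, so 20·1 + 1 = 21.

21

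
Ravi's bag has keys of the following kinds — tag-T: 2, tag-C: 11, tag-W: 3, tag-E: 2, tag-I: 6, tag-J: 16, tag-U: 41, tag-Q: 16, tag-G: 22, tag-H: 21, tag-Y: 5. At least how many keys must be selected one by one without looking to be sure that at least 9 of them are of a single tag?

67

An adversary could hand out at most 8 keys per tag (5 tags run out sooner): 2 + 8 + 3 + 2 + 6 + 8 + 8 + 8 + 8 + 8 + 5 = 66 keys and still no tag has 9.
Pigeonhole: one more key lands in a tag already at 8, so 67 draws are enough and 66 are not.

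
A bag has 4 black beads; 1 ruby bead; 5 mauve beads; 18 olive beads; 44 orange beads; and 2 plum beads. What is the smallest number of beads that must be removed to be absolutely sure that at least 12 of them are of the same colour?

An adversary could hand out at most 11 beads per colour (4 colours run out sooner): 4 + 1 + 5 + 11 + 11 + 2 = 34 beads and still no colour has 12.
One more bead lands in a colour already at 11, so 35 draws are enough and 34 are not.

35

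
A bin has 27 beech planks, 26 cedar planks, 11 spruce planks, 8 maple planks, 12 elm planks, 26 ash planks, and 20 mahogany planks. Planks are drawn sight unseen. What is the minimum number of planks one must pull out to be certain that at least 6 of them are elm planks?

124

In the worst case for collecting elm planks, every non-elm plank comes out first.
There are 27 + 26 + 11 + 8 + 26 + 20 = 118 non-elm planks altogether.
After those, each further plank must be elm, so 118 + 6 = 124 draws guarantee 6 elm planks.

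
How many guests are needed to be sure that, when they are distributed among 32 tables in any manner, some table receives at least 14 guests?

417

With 416 guests one could put exactly 13 in each of the 32 tables, and no table would reach 14.
One more guest must land in a table that already has 13, giving it 14.
So 32 × 13 + 1 = 417 guests are required.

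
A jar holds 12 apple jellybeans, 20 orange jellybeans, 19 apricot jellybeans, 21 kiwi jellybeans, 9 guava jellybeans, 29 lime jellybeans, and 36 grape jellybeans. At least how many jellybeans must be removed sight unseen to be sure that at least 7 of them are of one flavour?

43

Put each drawn jellybean into a box by flavour. The largest draw with every box below 7 takes min(count, 6) from each flavour.
Σ min(cᵢ, 6) = 6 + 6 + 6 + 6 + 6 + 6 + 6 = 42.
Draw number 42 + 1 = 43 must push one box to 7.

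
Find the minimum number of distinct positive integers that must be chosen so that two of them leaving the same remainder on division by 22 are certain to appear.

By the pigeonhole principle, the 22 residue classes mod 22 are the pigeonholes.
With 22 integers one could put 1 in each residue class and have no class reach 2.
The 23rd integer pushes some class to 2, so 22·1 + 1 = 23.

23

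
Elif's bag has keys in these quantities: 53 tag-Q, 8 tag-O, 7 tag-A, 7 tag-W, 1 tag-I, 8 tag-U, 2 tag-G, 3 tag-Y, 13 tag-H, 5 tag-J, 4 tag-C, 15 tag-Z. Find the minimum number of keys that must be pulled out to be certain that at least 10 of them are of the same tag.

73

The 12 tags are the holes; the keys drawn are the pigeons.
To avoid 10 of any one tag, the worst case takes at most 9 of each tag, or every key of a tag that has fewer than 9.
That gives 9 + 8 + 7 + 7 + 1 + 8 + 2 + 3 + 9 + 5 + 4 + 9 = 72 keys with no tag reaching 10.
The next key forces some tag to 10, so 72 + 1 = 73.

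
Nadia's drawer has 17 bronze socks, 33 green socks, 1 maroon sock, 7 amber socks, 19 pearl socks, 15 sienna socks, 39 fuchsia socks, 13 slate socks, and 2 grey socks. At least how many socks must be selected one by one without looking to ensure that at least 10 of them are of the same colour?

65

The 9 colours are the holes; the socks drawn are the pigeons.
To avoid 10 of any one colour, the worst case takes at most 9 of each colour, or every sock of a colour that has fewer than 9.
That gives 9 + 9 + 1 + 7 + 9 + 9 + 9 + 9 + 2 = 64 socks with no colour reaching 10.
The next sock forces some colour to 10, so 64 + 1 = 65.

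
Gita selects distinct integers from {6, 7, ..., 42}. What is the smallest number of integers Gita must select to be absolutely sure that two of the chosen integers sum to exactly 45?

21

Two chosen integers sum to 45 exactly when both halves of some pair {x, 45−x} with 6 ≤ x ≤ 45−x ≤ 39 are chosen — 17 such pairs.
The remaining 3 elements (those with no distinct partner in range) can never complete a 45-sum, so the worst case takes all of them and one from each pair: 3 + 17 = 20.
The 21st integer has to be the second member of some pair, so 20 + 1 = 21.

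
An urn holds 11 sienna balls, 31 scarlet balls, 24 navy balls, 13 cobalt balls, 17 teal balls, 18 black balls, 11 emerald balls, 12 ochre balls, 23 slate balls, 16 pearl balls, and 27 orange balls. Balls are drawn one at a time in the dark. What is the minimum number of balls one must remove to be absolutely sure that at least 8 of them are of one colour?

78

By the pigeonhole principle, put each drawn ball into a box by colour. The largest draw with every box below 8 takes min(count, 7) from each colour.
Σ min(cᵢ, 7) = 7 + 7 + 7 + 7 + 7 + 7 + 7 + 7 + 7 + 7 + 7 = 77.
Draw number 77 + 1 = 78 must push one box to 8.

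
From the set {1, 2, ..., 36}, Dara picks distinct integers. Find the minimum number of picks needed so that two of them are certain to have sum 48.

Group the elements by complementary pair {x, 48−x}: {12,36}, {13,35}, {14,34}, …, giving 12 two-element pairs, the single value 24 (it cannot pair with itself since the integers are distinct), and 11 integers whose partner 48−x falls outside [1,36].
Treating each of those 24 groups as a pigeonhole, one can pick one integer per group — 24 integers — with no two summing to 48.
The 25th integer lands in an occupied pair, forcing a sum of 48.

25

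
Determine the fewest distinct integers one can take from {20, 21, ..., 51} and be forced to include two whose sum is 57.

Two chosen integers sum to 57 exactly when both halves of some pair {x, 57−x} with 20 ≤ x ≤ 57−x ≤ 37 are chosen — 9 such pairs.
The remaining 14 elements (those with no distinct partner in range) can never complete a 57-sum, so the worst case takes all of them and one from each pair: 14 + 9 = 23.
By the pigeonhole principle, the 24th integer has to be the second member of some pair, so 23 + 1 = 24.

24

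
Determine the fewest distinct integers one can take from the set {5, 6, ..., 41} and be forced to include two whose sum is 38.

A set avoiding the sum 38 can contain at most one of each pair {x, 38−x}, plus the 9 elements whose complement lies outside the range or equal to its own complement.
The integers 19, …, 41 (23 of them) are such a set: any two sum to at least 19+20 = 39 > 38.
Any 24th integer completes one of the 14 pairs, so 24 choices force a sum of 38.

24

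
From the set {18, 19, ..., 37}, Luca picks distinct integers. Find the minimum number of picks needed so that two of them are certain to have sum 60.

14

Two chosen integers sum to 60 exactly when both halves of some pair {x, 60−x} with 23 ≤ x ≤ 60−x ≤ 37 are chosen — 7 such pairs.
The remaining 6 elements (those with no distinct partner in range) can never complete a 60-sum, so the worst case takes all of them and one from each pair: 6 + 7 = 13.
The 14th integer has to be the second member of some pair, so 13 + 1 = 14.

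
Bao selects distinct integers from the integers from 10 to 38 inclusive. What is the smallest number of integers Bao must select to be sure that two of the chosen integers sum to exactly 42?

19

Two chosen integers sum to 42 exactly when both halves of some pair {x, 42−x} with 10 ≤ x ≤ 42−x ≤ 32 are chosen — 11 such pairs.
The remaining 7 elements (those with no distinct partner in range) can never complete a 42-sum, so the worst case takes all of them and one from each pair: 7 + 11 = 18.
By pigeonhole, the 19th integer has to be the second member of some pair, so 18 + 1 = 19.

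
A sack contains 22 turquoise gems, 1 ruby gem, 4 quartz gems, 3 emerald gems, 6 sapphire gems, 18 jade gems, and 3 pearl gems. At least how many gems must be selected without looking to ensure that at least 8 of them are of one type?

An adversary could hand out at most 7 gems per type (5 types run out sooner): 7 + 1 + 4 + 3 + 6 + 7 + 3 = 31 gems and still no type has 8.
Pigeonhole: one more gem lands in a type already at 7, so 32 draws are enough and 31 are not.

32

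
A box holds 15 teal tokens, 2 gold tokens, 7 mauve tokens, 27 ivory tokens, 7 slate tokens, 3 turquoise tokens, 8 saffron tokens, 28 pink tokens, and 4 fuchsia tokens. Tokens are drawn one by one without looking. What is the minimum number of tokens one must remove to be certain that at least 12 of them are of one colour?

65

The 9 colours are the holes; the tokens drawn are the pigeons.
To avoid 12 of any one colour, the worst case takes at most 11 of each colour, or every token of a colour that has fewer than 11.
That gives 11 + 2 + 7 + 11 + 7 + 3 + 8 + 11 + 4 = 64 tokens with no colour reaching 12.
The next token forces some colour to 12, so 64 + 1 = 65.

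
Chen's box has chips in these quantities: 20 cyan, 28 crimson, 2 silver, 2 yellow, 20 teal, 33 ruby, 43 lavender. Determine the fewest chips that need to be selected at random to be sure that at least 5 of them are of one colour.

An adversary could hand out at most 4 chips per colour (silver, yellow run out sooner): 4 + 4 + 2 + 2 + 4 + 4 + 4 = 24 chips and still no colour has 5.
One more chip lands in a colour already at 4, so 25 draws are enough and 24 are not.

25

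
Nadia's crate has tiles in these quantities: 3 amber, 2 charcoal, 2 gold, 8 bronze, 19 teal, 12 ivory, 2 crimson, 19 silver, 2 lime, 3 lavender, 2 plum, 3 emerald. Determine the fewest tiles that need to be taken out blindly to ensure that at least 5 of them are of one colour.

Put each drawn tile into a box by colour. The largest draw with every box below 5 takes min(count, 4) from each colour; colours with fewer than 4 contribute all they have.
Σ min(cᵢ, 4) = 3 + 2 + 2 + 4 + 4 + 4 + 2 + 4 + 2 + 3 + 2 + 3 = 35.
Draw number 35 + 1 = 36 must push one box to 5.

36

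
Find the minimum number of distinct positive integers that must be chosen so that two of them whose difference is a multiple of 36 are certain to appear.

37

Integers whose pairwise differences are multiples of 36 are exactly those sharing a remainder mod 36. The 36 residue classes mod 36 are the pigeonholes.
With 36 integers one could put 1 in each residue class and have no class reach 2.
The 37th integer pushes some class to 2, so 36·1 + 1 = 37.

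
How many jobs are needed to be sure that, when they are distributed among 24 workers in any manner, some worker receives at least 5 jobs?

With 96 jobs one could put exactly 4 in each of the 24 workers, and no worker would reach 5.
By the pigeonhole principle, one more job must land in a worker that already has 4, giving it 5.
So 24 × 4 + 1 = 97 jobs are required.

97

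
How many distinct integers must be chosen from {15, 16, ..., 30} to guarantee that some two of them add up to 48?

11

Two chosen integers sum to 48 exactly when both halves of some pair {x, 48−x} with 18 ≤ x ≤ 48−x ≤ 30 are chosen — 6 such pairs.
The remaining 4 elements (those with no distinct partner in range) can never complete a 48-sum, so the worst case takes all of them and one from each pair: 4 + 6 = 10.
Pigeonhole: the 11th integer has to be the second member of some pair, so 10 + 1 = 11.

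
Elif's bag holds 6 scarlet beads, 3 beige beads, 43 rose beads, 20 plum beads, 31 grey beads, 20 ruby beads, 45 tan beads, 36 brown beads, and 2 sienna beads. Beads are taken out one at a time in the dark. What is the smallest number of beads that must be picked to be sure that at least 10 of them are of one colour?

Pigeonhole: put each drawn bead into a box by colour. The largest draw with every box below 10 takes min(count, 9) from each colour; colours with fewer than 9 contribute all they have.
Σ min(cᵢ, 9) = 6 + 3 + 9 + 9 + 9 + 9 + 9 + 9 + 2 = 65.
Draw number 65 + 1 = 66 must push one box to 10.

66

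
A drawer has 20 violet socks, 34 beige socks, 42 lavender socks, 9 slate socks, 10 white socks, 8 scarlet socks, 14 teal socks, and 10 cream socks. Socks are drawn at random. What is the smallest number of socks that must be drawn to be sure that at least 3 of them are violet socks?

130

In the worst case for collecting violet socks, every non-violet sock comes out first.
There are 34 + 42 + 9 + 10 + 8 + 14 + 10 = 127 non-violet socks altogether.
After those, each further sock must be violet, so 127 + 3 = 130 draws guarantee 3 violet socks.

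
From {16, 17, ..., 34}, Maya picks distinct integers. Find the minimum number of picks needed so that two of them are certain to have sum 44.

14

Group the elements by complementary pair {x, 44−x}: {16,28}, {17,27}, {18,26}, …, giving 6 two-element pairs, the single value 22 (it cannot pair with itself since the integers are distinct), and 6 integers whose partner 44−x falls outside [16,34].
By the pigeonhole principle, treating each of those 13 groups as a pigeonhole, one can pick one integer per group — 13 integers — with no two summing to 44.
The 14th integer lands in an occupied pair, forcing a sum of 44.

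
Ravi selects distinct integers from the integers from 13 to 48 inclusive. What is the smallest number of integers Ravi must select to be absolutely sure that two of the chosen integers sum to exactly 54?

Two chosen integers sum to 54 exactly when both halves of some pair {x, 54−x} with 13 ≤ x ≤ 54−x ≤ 41 are chosen — 14 such pairs.
The remaining 8 elements (those with no distinct partner in range) can never complete a 54-sum, so the worst case takes all of them and one from each pair: 8 + 14 = 22.
The 23rd integer has to be the second member of some pair, so 22 + 1 = 23.

23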